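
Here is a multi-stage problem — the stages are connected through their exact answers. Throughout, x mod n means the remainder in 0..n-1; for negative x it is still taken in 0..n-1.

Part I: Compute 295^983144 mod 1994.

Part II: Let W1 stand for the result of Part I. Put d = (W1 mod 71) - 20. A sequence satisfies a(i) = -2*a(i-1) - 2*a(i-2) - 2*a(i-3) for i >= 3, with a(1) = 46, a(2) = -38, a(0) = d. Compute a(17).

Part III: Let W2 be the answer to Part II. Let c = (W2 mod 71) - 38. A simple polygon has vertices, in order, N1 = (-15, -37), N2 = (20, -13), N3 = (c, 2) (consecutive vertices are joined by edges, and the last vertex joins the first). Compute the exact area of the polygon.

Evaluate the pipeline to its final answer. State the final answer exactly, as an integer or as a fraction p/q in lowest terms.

Part I: squarings mod 1994: 295^1=295, 295^2=1283, 295^4=1039, 295^8=767, 295^16=59, 295^32=1487, 295^64=1817, 295^128=1419, 295^256=1615, 295^512=73, 295^1024=1341, 295^2048=1687, 295^4096=531, 295^8192=807, 295^16384=1205, 295^32768=393, 295^65536=911, 295^131072=417, 295^262144=411, 295^524288=1425; 295^983144 = 295^8 * 295^32 * 295^64 * 295^65536 * 295^131072 * 295^262144 * 295^524288 = 1923 (mod 1994); answer 1923
Part II: W1 = 1923; d = -14; a(3) = -2*(-38) - 2*(46) - 2*(-14) = 12; iterating: a(3)=12, a(4)=-40, a(5)=132, a(6)=-208, a(7)=232, a(8)=-312, a(9)=576, a(10)=-992, a(11)=1456, a(12)=-2080, a(13)=3232, a(14)=-5216, a(15)=8128, a(16)=-12288, a(17)=18752; answer 18752
Part III: W2 = 18752; c = -30; cross terms: (-15*-13 - 20*-37)=935, (20*2 - -30*-13)=-350, (-30*-37 - -15*2)=1140; twice the area = |1725| = 1725; area = 1725/2; answer 1725/2

1725/2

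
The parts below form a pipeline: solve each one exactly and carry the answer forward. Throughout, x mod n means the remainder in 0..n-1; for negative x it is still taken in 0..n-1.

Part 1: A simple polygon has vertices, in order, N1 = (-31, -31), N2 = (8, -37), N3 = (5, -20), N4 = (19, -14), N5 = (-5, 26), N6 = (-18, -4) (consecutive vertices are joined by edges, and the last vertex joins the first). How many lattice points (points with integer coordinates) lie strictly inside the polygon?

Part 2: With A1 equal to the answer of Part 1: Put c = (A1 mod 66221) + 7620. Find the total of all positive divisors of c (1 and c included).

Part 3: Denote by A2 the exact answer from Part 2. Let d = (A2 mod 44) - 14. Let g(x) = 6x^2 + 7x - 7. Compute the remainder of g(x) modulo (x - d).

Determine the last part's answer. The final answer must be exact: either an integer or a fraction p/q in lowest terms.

1071

Part 1: cross terms: (-31*-37 - 8*-31)=1395, (8*-20 - 5*-37)=25, (5*-14 - 19*-20)=310, (19*26 - -5*-14)=424, (-5*-4 - -18*26)=488, (-18*-31 - -31*-4)=434; twice the area = |3076| = 3076; area = 1538; boundary points = 3 + 1 + 2 + 8 + 1 + 1 = 16; strictly interior points = area - boundary/2 + 1 = 1531; answer 1531
Part 2: A1 = 1531; c = 9151; 9151 is prime, so its only divisors are 1 and 9151; sigma = 1 + 9151 = 9152; answer 9152
Part 3: A2 = 9152; d = -14; remainder = value at the root: 6*(-14)^2 + 7*(-14)^1 - 7 = (1176) + (-98) + (-7) = 1071; answer 1071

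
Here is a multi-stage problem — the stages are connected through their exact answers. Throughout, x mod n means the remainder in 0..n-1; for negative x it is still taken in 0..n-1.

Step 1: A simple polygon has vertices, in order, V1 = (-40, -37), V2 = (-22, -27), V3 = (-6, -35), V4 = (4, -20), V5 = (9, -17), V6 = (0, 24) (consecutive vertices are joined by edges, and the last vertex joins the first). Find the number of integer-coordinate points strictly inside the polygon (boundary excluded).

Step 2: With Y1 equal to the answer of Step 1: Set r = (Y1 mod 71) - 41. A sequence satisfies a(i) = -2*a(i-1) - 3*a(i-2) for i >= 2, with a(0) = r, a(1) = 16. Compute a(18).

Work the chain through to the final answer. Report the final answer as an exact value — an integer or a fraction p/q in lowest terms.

Step 1: cross terms: (-40*-27 - -22*-37)=266, (-22*-35 - -6*-27)=608, (-6*-20 - 4*-35)=260, (4*-17 - 9*-20)=112, (9*24 - 0*-17)=216, (0*-37 - -40*24)=960; twice the area = |2422| = 2422; area = 1211; boundary points = 2 + 8 + 5 + 1 + 1 + 1 = 18; strictly interior points = area - boundary/2 + 1 = 1203; answer 1203
Step 2: Y1 = 1203; r = 26; a(2) = -2*(16) - 3*(26) = -110; iterating: a(2)=-110, a(3)=172, a(4)=-14, a(5)=-488, a(6)=1018, a(7)=-572, a(8)=-1910, a(9)=5536, a(10)=-5342, a(11)=-5924, a(12)=27874, a(13)=-37976, a(14)=-7670, a(15)=129268, a(16)=-235526, a(17)=83248, a(18)=540082; answer 540082

540082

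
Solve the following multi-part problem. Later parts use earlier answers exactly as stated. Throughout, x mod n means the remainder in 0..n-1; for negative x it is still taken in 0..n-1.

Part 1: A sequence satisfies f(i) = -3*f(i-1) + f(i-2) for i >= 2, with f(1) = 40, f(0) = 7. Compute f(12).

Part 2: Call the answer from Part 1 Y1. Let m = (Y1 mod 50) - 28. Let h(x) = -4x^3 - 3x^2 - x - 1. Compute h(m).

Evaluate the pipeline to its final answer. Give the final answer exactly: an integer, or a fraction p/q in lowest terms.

Part 1: f(2) = -3*(40) + 1*(7) = -113; iterating: f(2)=-113, f(3)=379, f(4)=-1250, f(5)=4129, f(6)=-13637, f(7)=45040, f(8)=-148757, f(9)=491311, f(10)=-1622690, f(11)=5359381, f(12)=-17700833; answer -17700833
Part 2: Y1 = -17700833; m = -11; -4*(-11)^3 - 3*(-11)^2 - 1*(-11)^1 - 1 = (5324) + (-363) + (11) + (-1) = 4971; answer 4971

4971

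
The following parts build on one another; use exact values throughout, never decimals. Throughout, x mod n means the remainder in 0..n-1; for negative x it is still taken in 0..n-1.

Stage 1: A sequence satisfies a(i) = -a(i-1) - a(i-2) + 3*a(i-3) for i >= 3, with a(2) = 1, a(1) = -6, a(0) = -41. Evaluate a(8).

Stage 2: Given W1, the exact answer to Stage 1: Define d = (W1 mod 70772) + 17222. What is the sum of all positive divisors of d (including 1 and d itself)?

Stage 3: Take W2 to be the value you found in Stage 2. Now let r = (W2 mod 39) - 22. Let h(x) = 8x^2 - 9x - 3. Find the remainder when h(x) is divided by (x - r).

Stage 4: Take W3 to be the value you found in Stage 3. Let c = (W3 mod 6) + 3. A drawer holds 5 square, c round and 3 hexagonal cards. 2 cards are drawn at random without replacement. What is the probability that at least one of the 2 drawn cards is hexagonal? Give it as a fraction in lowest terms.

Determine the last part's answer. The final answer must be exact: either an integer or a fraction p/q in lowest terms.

Stage 1: a(3) = -1*(1) - 1*(-6) + 3*(-41) = -118; iterating: a(3)=-118, a(4)=99, a(5)=22, a(6)=-475, a(7)=750, a(8)=-209; answer -209
Stage 2: W1 = -209; d = 87785; 87785 = 5 * 97 * 181; sigma = (1 + 5) * (1 + 97) * (1 + 181) = 6 * 98 * 182 = 107016; answer 107016
Stage 3: W2 = 107016; r = -22; remainder = value at the root: 8*(-22)^2 - 9*(-22)^1 - 3 = (3872) + (198) + (-3) = 4067; answer 4067
Stage 4: W3 = 4067; c = 8; total draws C(16,2) = 120; complement C(13,2) = 78; favorable 120 - 78 = 42; P = 7/20; answer 7/20

7/20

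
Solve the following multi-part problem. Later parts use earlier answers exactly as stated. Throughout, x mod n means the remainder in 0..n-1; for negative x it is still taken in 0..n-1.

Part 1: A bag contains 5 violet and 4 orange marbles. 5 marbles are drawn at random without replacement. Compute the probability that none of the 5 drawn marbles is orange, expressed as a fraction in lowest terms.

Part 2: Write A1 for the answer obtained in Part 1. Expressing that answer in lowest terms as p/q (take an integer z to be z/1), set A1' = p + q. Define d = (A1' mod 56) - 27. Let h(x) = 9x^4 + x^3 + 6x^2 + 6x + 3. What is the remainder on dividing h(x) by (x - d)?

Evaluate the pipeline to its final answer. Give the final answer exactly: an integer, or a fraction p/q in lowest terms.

185691

Part 1: total draws C(9,5) = 126; favorable C(5,5) = 1; P = 1/126; answer 1/126
Part 2: A1 = 1/126; threaded value p + q = 127; d = -12; remainder = value at the root: 9*(-12)^4 + 1*(-12)^3 + 6*(-12)^2 + 6*(-12)^1 + 3 = (186624) + (-1728) + (864) + (-72) + (3) = 185691; answer 185691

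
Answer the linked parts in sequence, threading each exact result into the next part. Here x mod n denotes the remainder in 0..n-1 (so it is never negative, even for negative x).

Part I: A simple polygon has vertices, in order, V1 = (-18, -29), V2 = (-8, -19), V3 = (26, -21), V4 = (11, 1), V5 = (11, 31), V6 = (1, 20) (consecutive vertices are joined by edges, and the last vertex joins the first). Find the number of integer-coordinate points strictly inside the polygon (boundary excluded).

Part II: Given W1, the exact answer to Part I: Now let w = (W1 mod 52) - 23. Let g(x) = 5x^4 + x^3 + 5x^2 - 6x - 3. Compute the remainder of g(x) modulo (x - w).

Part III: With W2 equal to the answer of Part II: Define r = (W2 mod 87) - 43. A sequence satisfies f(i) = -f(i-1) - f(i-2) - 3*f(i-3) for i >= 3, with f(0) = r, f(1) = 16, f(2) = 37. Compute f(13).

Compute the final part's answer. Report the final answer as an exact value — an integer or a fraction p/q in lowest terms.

Part I: cross terms: (-18*-19 - -8*-29)=110, (-8*-21 - 26*-19)=662, (26*1 - 11*-21)=257, (11*31 - 11*1)=330, (11*20 - 1*31)=189, (1*-29 - -18*20)=331; twice the area = |1879| = 1879; area = 1879/2; boundary points = 10 + 2 + 1 + 30 + 1 + 1 = 45; strictly interior points = area - boundary/2 + 1 = 918; answer 918
Part II: W1 = 918; w = 11; remainder = value at the root: 5*(11)^4 + 1*(11)^3 + 5*(11)^2 - 6*(11)^1 - 3 = (73205) + (1331) + (605) + (-66) + (-3) = 75072; answer 75072
Part III: W2 = 75072; r = 35; f(3) = -1*(37) - 1*(16) - 3*(35) = -158; iterating: f(3)=-158, f(4)=73, f(5)=-26, f(6)=427, f(7)=-620, f(8)=271, f(9)=-932, f(10)=2521, f(11)=-2402, f(12)=2677, f(13)=-7838; answer -7838

-7838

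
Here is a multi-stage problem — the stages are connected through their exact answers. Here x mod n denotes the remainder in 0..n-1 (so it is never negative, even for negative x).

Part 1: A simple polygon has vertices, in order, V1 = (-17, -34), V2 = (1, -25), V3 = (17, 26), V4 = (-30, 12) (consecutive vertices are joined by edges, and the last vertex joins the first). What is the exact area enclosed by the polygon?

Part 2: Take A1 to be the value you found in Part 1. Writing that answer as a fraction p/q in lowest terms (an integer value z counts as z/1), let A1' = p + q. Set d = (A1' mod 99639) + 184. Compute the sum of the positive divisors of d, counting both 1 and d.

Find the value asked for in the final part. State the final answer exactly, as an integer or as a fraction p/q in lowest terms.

3410

Part 1: cross terms: (-17*-25 - 1*-34)=459, (1*26 - 17*-25)=451, (17*12 - -30*26)=984, (-30*-34 - -17*12)=1224; twice the area = |3118| = 3118; area = 1559; answer 1559
Part 2: A1 = 1559; threaded value p + q = 1560; d = 1744; 1744 = 2^4 * 109; sigma = (1 + 2 + 4 + 8 + 16) * (1 + 109) = 31 * 110 = 3410; answer 3410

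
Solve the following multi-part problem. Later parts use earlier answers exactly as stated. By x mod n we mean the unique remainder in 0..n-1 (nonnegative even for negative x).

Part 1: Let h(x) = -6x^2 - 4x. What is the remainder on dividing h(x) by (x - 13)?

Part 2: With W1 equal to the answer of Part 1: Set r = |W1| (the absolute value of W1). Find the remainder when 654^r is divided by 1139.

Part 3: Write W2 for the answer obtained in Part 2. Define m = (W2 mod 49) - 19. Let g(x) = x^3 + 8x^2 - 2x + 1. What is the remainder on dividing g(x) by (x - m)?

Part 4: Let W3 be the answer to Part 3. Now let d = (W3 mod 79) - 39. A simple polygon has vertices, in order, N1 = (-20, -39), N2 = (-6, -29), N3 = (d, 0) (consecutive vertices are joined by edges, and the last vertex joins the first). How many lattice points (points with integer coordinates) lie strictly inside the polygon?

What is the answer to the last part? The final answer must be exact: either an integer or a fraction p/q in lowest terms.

Part 1: remainder = value at the root: -6*(13)^2 - 4*(13)^1 = (-1014) + (-52) = -1066; answer -1066
Part 2: W1 = -1066; r = 1066; squarings mod 1139: 654^1=654, 654^2=591, 654^4=747, 654^8=1038, 654^16=1089, 654^32=222, 654^64=307, 654^128=851, 654^256=936, 654^512=205, 654^1024=1021; 654^1066 = 654^2 * 654^8 * 654^32 * 654^1024 = 676 (mod 1139); answer 676
Part 3: W2 = 676; m = 20; remainder = value at the root: 1*(20)^3 + 8*(20)^2 - 2*(20)^1 + 1 = (8000) + (3200) + (-40) + (1) = 11161; answer 11161
Part 4: W3 = 11161; d = -17; cross terms: (-20*-29 - -6*-39)=346, (-6*0 - -17*-29)=-493, (-17*-39 - -20*0)=663; twice the area = |516| = 516; area = 258; boundary points = 2 + 1 + 3 = 6; strictly interior points = area - boundary/2 + 1 = 256; answer 256

256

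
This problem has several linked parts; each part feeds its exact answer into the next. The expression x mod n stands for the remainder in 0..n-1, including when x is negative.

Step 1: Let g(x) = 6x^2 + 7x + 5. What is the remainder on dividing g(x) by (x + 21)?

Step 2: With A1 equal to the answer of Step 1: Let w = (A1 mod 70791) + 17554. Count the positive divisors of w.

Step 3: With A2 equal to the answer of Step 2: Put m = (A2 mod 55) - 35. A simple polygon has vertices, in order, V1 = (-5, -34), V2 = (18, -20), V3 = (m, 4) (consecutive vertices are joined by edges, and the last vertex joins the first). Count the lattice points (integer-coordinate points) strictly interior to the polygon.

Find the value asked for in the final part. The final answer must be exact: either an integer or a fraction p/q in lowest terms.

589

Step 1: remainder = value at the root: 6*(-21)^2 + 7*(-21)^1 + 5 = (2646) + (-147) + (5) = 2504; answer 2504
Step 2: A1 = 2504; w = 20058; 20058 = 2 * 3 * 3343; number of divisors = (1+1) * (1+1) * (1+1) = 8; answer 8
Step 3: A2 = 8; m = -27; cross terms: (-5*-20 - 18*-34)=712, (18*4 - -27*-20)=-468, (-27*-34 - -5*4)=938; twice the area = |1182| = 1182; area = 591; boundary points = 1 + 3 + 2 = 6; strictly interior points = area - boundary/2 + 1 = 589; answer 589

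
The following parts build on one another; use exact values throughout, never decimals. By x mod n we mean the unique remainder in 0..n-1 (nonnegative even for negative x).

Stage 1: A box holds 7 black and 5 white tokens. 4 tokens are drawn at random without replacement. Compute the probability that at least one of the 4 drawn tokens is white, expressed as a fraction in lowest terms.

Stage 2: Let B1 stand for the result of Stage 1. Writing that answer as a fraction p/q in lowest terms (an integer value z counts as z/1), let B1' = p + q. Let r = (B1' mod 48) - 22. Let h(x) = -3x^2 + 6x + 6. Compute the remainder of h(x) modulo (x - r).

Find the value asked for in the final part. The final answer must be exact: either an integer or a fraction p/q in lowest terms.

-1719

Stage 1: total draws C(12,4) = 495; complement C(7,4) = 35; favorable 495 - 35 = 460; P = 92/99; answer 92/99
Stage 2: B1 = 92/99; threaded value p + q = 191; r = 25; remainder = value at the root: -3*(25)^2 + 6*(25)^1 + 6 = (-1875) + (150) + (6) = -1719; answer -1719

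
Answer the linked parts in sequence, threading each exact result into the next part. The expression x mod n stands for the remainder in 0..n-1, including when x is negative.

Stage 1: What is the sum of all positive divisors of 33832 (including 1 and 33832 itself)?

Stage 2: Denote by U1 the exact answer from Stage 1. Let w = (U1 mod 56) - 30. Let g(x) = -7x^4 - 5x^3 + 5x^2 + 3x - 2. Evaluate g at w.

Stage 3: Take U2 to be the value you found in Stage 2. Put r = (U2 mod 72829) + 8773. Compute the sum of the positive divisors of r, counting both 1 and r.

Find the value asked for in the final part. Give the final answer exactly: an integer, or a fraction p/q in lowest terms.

Stage 1: 33832 = 2^3 * 4229; sigma = (1 + 2 + 4 + 8) * (1 + 4229) = 15 * 4230 = 63450; answer 63450
Stage 2: U1 = 63450; w = -28; -7*(-28)^4 - 5*(-28)^3 + 5*(-28)^2 + 3*(-28)^1 - 2 = (-4302592) + (109760) + (3920) + (-84) + (-2) = -4188998; answer -4188998
Stage 3: U2 = -4188998; r = 43857; 43857 = 3^2 * 11 * 443; sigma = (1 + 3 + 9) * (1 + 11) * (1 + 443) = 13 * 12 * 444 = 69264; answer 69264

69264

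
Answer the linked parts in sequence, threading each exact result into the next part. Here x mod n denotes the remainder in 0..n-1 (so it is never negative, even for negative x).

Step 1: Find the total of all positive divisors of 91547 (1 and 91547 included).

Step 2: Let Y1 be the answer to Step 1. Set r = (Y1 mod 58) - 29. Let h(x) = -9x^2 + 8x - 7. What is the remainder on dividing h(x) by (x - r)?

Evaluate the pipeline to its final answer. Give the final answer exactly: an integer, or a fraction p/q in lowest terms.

-3808

Step 1: 91547 = 43 * 2129; sigma = (1 + 43) * (1 + 2129) = 44 * 2130 = 93720; answer 93720
Step 2: Y1 = 93720; r = 21; remainder = value at the root: -9*(21)^2 + 8*(21)^1 - 7 = (-3969) + (168) + (-7) = -3808; answer -3808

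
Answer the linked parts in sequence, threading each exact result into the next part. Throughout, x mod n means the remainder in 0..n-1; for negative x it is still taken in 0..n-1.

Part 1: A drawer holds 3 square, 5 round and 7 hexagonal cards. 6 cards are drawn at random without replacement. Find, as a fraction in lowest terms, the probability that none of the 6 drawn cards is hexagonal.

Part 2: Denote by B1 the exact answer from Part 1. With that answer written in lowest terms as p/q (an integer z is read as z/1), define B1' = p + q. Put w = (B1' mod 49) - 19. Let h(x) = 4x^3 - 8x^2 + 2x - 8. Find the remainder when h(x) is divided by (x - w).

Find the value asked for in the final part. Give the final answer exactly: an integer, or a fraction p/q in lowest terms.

Part 1: total draws C(15,6) = 5005; favorable C(8,6) = 28; P = 4/715; answer 4/715
Part 2: B1 = 4/715; threaded value p + q = 719; w = 14; remainder = value at the root: 4*(14)^3 - 8*(14)^2 + 2*(14)^1 - 8 = (10976) + (-1568) + (28) + (-8) = 9428; answer 9428

9428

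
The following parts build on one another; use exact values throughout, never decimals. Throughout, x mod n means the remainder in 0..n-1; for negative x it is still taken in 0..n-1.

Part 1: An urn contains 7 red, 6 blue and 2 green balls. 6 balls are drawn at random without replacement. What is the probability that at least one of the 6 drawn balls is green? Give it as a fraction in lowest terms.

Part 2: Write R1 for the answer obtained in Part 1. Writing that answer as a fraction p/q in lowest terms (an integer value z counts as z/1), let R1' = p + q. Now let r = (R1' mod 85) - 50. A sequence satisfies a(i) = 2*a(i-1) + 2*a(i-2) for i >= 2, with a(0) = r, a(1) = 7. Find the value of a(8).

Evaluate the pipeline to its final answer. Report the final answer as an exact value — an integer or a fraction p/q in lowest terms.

Part 1: total draws C(15,6) = 5005; complement C(13,6) = 1716; favorable 5005 - 1716 = 3289; P = 23/35; answer 23/35
Part 2: R1 = 23/35; threaded value p + q = 58; r = 8; a(2) = 2*(7) + 2*(8) = 30; iterating: a(2)=30, a(3)=74, a(4)=208, a(5)=564, a(6)=1544, a(7)=4216, a(8)=11520; answer 11520

11520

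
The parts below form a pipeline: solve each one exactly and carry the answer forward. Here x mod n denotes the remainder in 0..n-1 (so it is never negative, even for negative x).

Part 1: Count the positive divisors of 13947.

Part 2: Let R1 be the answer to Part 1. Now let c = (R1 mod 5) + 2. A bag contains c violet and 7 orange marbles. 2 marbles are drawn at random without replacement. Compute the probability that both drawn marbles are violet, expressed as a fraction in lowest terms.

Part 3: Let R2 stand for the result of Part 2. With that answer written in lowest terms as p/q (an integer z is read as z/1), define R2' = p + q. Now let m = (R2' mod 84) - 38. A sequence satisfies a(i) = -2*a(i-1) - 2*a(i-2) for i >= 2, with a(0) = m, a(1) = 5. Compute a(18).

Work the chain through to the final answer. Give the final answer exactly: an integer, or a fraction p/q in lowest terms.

1024

Part 1: 13947 = 3 * 4649; number of divisors = (1+1) * (1+1) = 4; answer 4
Part 2: R1 = 4; c = 6; total draws C(13,2) = 78; favorable C(6,2) = 15; P = 5/26; answer 5/26
Part 3: R2 = 5/26; threaded value p + q = 31; m = -7; a(2) = -2*(5) - 2*(-7) = 4; iterating: a(2)=4, a(3)=-18, a(4)=28, a(5)=-20, a(6)=-16, a(7)=72, a(8)=-112, a(9)=80, a(10)=64, a(11)=-288, a(12)=448, a(13)=-320, a(14)=-256, a(15)=1152, a(16)=-1792, a(17)=1280, a(18)=1024; answer 1024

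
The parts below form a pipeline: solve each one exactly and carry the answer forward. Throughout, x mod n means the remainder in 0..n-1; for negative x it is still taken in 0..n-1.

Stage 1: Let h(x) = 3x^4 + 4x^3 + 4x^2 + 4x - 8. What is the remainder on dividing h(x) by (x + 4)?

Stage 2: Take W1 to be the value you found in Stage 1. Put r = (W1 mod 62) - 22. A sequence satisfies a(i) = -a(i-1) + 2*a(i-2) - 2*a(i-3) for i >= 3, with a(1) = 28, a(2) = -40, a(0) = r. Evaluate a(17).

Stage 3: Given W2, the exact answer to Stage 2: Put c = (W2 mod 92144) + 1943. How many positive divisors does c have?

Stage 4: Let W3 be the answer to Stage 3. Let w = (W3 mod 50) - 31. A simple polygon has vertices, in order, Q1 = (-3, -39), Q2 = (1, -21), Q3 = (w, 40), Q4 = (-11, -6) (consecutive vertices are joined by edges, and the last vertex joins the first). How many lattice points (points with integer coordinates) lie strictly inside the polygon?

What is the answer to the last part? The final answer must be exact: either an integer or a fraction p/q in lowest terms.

292

Stage 1: remainder = value at the root: 3*(-4)^4 + 4*(-4)^3 + 4*(-4)^2 + 4*(-4)^1 - 8 = (768) + (-256) + (64) + (-16) + (-8) = 552; answer 552
Stage 2: W1 = 552; r = 34; a(3) = -1*(-40) + 2*(28) - 2*(34) = 28; iterating: a(3)=28, a(4)=-164, a(5)=300, a(6)=-684, a(7)=1612, a(8)=-3580, a(9)=8172, a(10)=-18556, a(11)=42060, a(12)=-95516, a(13)=216748, a(14)=-491900, a(15)=1116428, a(16)=-2533724, a(17)=5750380; answer 5750380
Stage 3: W2 = 5750380; c = 39395; 39395 = 5 * 7879; number of divisors = (1+1) * (1+1) = 4; answer 4
Stage 4: W3 = 4; w = -27; cross terms: (-3*-21 - 1*-39)=102, (1*40 - -27*-21)=-527, (-27*-6 - -11*40)=602, (-11*-39 - -3*-6)=411; twice the area = |588| = 588; area = 294; boundary points = 2 + 1 + 2 + 1 = 6; strictly interior points = area - boundary/2 + 1 = 292; answer 292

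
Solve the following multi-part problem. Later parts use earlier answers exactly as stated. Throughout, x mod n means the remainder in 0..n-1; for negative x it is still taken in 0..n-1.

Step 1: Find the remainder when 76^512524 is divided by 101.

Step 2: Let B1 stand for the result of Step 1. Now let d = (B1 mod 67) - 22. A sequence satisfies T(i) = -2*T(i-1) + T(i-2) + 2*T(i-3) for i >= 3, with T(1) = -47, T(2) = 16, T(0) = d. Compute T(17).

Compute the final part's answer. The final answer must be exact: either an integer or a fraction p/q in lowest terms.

-349567

Step 1: squarings mod 101: 76^1=76, 76^2=19, 76^4=58, 76^8=31, 76^16=52, 76^32=78, 76^64=24, 76^128=71, 76^256=92, 76^512=81, 76^1024=97, 76^2048=16, 76^4096=54, 76^8192=88, 76^16384=68, 76^32768=79, 76^65536=80, 76^131072=37, 76^262144=56; 76^512524 = 76^4 * 76^8 * 76^512 * 76^4096 * 76^16384 * 76^32768 * 76^65536 * 76^131072 * 76^262144 = 97 (mod 101); answer 97
Step 2: B1 = 97; d = 8; T(3) = -2*(16) + 1*(-47) + 2*(8) = -63; iterating: T(3)=-63, T(4)=48, T(5)=-127, T(6)=176, T(7)=-383, T(8)=688, T(9)=-1407, T(10)=2736, T(11)=-5503, T(12)=10928, T(13)=-21887, T(14)=43696, T(15)=-87423, T(16)=174768, T(17)=-349567; answer -349567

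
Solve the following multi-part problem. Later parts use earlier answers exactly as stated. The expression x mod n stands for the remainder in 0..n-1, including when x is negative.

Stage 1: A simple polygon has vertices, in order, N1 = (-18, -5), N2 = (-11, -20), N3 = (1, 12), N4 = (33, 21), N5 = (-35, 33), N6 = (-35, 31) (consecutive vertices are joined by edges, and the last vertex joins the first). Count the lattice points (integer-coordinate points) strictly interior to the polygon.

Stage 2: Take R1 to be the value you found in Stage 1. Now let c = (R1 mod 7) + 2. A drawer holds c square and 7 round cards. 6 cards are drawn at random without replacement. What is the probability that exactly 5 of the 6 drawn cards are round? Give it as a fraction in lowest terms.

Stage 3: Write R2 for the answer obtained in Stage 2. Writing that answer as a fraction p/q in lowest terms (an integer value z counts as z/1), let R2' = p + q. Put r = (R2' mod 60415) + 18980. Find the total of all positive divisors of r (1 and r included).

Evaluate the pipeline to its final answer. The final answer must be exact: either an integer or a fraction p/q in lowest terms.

32656

Stage 1: cross terms: (-18*-20 - -11*-5)=305, (-11*12 - 1*-20)=-112, (1*21 - 33*12)=-375, (33*33 - -35*21)=1824, (-35*31 - -35*33)=70, (-35*-5 - -18*31)=733; twice the area = |2445| = 2445; area = 2445/2; boundary points = 1 + 4 + 1 + 4 + 2 + 1 = 13; strictly interior points = area - boundary/2 + 1 = 1217; answer 1217
Stage 2: R1 = 1217; c = 8; total draws C(15,6) = 5005; favorable C(7,5)*C(8,1) = 168; P = 24/715; answer 24/715
Stage 3: R2 = 24/715; threaded value p + q = 739; r = 19719; 19719 = 3^2 * 7 * 313; sigma = (1 + 3 + 9) * (1 + 7) * (1 + 313) = 13 * 8 * 314 = 32656; answer 32656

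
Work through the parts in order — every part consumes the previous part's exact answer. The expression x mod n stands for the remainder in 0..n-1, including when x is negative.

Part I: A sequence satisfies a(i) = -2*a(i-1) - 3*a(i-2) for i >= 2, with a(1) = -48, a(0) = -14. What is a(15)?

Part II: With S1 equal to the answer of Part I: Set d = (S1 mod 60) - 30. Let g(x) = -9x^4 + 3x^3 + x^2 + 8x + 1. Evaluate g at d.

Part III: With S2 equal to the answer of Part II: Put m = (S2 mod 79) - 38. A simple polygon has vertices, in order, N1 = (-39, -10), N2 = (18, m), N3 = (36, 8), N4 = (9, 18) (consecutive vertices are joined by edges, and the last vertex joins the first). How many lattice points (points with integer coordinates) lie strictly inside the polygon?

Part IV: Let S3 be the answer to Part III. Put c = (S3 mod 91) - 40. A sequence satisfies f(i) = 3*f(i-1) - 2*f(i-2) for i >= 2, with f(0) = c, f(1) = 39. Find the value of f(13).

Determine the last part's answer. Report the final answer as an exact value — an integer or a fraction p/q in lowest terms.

Part I: a(2) = -2*(-48) - 3*(-14) = 138; iterating: a(2)=138, a(3)=-132, a(4)=-150, a(5)=696, a(6)=-942, a(7)=-204, a(8)=3234, a(9)=-5856, a(10)=2010, a(11)=13548, a(12)=-33126, a(13)=25608, a(14)=48162, a(15)=-173148; answer -173148
Part II: S1 = -173148; d = -18; -9*(-18)^4 + 3*(-18)^3 + 1*(-18)^2 + 8*(-18)^1 + 1 = (-944784) + (-17496) + (324) + (-144) + (1) = -962099; answer -962099
Part III: S2 = -962099; m = 4; cross terms: (-39*4 - 18*-10)=24, (18*8 - 36*4)=0, (36*18 - 9*8)=576, (9*-10 - -39*18)=612; twice the area = |1212| = 1212; area = 606; boundary points = 1 + 2 + 1 + 4 = 8; strictly interior points = area - boundary/2 + 1 = 603; answer 603
Part IV: S3 = 603; c = 17; f(2) = 3*(39) - 2*(17) = 83; iterating: f(2)=83, f(3)=171, f(4)=347, f(5)=699, f(6)=1403, f(7)=2811, f(8)=5627, f(9)=11259, f(10)=22523, f(11)=45051, f(12)=90107, f(13)=180219; answer 180219

180219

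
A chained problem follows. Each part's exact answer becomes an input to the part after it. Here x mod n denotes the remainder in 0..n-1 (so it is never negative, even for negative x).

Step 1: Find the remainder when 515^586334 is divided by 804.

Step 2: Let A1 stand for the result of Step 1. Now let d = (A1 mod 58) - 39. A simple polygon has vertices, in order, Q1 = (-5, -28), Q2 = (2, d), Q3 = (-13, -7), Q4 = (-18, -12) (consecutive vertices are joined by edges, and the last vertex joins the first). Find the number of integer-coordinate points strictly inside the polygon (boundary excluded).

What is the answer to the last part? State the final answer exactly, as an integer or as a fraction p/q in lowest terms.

Step 1: squarings mod 804: 515^1=515, 515^2=709, 515^4=181, 515^8=601, 515^16=205, 515^32=217, 515^64=457, 515^128=613, 515^256=301, 515^512=553, 515^1024=289, 515^2048=709, 515^4096=181, 515^8192=601, 515^16384=205, 515^32768=217, 515^65536=457, 515^131072=613, 515^262144=301, 515^524288=553; 515^586334 = 515^2 * 515^4 * 515^8 * 515^16 * 515^64 * 515^512 * 515^4096 * 515^8192 * 515^16384 * 515^32768 * 515^524288 = 73 (mod 804); answer 73
Step 2: A1 = 73; d = -24; cross terms: (-5*-24 - 2*-28)=176, (2*-7 - -13*-24)=-326, (-13*-12 - -18*-7)=30, (-18*-28 - -5*-12)=444; twice the area = |324| = 324; area = 162; boundary points = 1 + 1 + 5 + 1 = 8; strictly interior points = area - boundary/2 + 1 = 159; answer 159

159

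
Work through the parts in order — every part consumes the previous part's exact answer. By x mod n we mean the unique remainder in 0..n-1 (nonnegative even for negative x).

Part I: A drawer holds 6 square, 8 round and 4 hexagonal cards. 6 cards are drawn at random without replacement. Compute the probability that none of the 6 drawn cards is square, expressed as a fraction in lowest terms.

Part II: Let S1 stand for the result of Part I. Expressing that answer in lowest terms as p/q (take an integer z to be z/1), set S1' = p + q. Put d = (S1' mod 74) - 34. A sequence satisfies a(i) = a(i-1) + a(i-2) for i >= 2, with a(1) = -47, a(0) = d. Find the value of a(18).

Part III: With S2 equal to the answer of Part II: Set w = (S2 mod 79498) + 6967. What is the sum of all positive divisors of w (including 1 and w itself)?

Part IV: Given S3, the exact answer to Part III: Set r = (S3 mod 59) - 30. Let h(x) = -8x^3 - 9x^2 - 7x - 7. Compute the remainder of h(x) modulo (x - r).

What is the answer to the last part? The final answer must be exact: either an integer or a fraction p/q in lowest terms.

-67747

Part I: total draws C(18,6) = 18564; favorable C(12,6) = 924; P = 11/221; answer 11/221
Part II: S1 = 11/221; threaded value p + q = 232; d = -24; a(2) = 1*(-47) + 1*(-24) = -71; iterating: a(2)=-71, a(3)=-118, a(4)=-189, a(5)=-307, a(6)=-496, a(7)=-803, a(8)=-1299, a(9)=-2102, a(10)=-3401, a(11)=-5503, a(12)=-8904, a(13)=-14407, a(14)=-23311, a(15)=-37718, a(16)=-61029, a(17)=-98747, a(18)=-159776; answer -159776
Part III: S2 = -159776; w = 85685; 85685 = 5 * 17137; sigma = (1 + 5) * (1 + 17137) = 6 * 17138 = 102828; answer 102828
Part IV: S3 = 102828; r = 20; remainder = value at the root: -8*(20)^3 - 9*(20)^2 - 7*(20)^1 - 7 = (-64000) + (-3600) + (-140) + (-7) = -67747; answer -67747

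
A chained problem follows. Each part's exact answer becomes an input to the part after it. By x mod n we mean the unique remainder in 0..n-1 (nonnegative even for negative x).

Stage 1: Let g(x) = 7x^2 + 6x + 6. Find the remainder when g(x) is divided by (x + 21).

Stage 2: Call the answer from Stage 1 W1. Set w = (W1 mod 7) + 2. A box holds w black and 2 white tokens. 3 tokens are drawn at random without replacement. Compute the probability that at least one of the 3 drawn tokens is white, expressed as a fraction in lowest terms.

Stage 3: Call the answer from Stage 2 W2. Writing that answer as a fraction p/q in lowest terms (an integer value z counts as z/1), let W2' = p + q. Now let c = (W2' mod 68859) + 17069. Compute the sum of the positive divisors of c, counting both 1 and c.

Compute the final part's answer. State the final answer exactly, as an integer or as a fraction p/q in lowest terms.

Stage 1: remainder = value at the root: 7*(-21)^2 + 6*(-21)^1 + 6 = (3087) + (-126) + (6) = 2967; answer 2967
Stage 2: W1 = 2967; w = 8; total draws C(10,3) = 120; complement C(8,3) = 56; favorable 120 - 56 = 64; P = 8/15; answer 8/15
Stage 3: W2 = 8/15; threaded value p + q = 23; c = 17092; 17092 = 2^2 * 4273; sigma = (1 + 2 + 4) * (1 + 4273) = 7 * 4274 = 29918; answer 29918

29918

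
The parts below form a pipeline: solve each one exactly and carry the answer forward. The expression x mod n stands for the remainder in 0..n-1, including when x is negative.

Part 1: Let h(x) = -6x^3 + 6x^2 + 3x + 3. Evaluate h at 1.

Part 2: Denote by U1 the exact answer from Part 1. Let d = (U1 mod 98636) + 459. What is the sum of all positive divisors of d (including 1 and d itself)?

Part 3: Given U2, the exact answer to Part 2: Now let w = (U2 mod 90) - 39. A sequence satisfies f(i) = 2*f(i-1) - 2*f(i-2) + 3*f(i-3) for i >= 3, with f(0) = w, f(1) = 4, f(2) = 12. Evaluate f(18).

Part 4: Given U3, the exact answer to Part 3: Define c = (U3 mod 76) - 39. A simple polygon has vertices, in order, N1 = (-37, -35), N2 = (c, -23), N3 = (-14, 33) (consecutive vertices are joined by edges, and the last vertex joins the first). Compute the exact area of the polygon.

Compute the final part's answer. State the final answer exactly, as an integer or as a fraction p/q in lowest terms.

Part 1: -6*(1)^3 + 6*(1)^2 + 3*(1)^1 + 3 = (-6) + (6) + (3) + (3) = 6; answer 6
Part 2: U1 = 6; d = 465; 465 = 3 * 5 * 31; sigma = (1 + 3) * (1 + 5) * (1 + 31) = 4 * 6 * 32 = 768; answer 768
Part 3: U2 = 768; w = 9; f(3) = 2*(12) - 2*(4) + 3*(9) = 43; iterating: f(3)=43, f(4)=74, f(5)=98, f(6)=177, f(7)=380, f(8)=700, f(9)=1171, f(10)=2082, f(11)=3922, f(12)=7193, f(13)=12788, f(14)=22956, f(15)=41915, f(16)=76282, f(17)=137602, f(18)=248385; answer 248385
Part 4: U3 = 248385; c = -22; cross terms: (-37*-23 - -22*-35)=81, (-22*33 - -14*-23)=-1048, (-14*-35 - -37*33)=1711; twice the area = |744| = 744; area = 372; answer 372

372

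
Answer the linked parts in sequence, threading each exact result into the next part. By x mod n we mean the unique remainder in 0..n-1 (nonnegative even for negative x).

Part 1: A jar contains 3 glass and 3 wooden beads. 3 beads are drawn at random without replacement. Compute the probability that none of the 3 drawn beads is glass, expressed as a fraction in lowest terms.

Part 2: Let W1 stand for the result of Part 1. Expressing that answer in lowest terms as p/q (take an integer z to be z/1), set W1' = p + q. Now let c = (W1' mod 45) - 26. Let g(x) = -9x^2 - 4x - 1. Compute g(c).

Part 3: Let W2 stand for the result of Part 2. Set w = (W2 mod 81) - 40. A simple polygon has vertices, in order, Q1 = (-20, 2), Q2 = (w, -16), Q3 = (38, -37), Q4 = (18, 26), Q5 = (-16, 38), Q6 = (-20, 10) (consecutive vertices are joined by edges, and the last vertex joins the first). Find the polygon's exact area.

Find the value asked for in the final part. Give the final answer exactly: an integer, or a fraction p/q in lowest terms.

4559/2

Part 1: total draws C(6,3) = 20; favorable C(3,3) = 1; P = 1/20; answer 1/20
Part 2: W1 = 1/20; threaded value p + q = 21; c = -5; -9*(-5)^2 - 4*(-5)^1 - 1 = (-225) + (20) + (-1) = -206; answer -206
Part 3: W2 = -206; w = -3; cross terms: (-20*-16 - -3*2)=326, (-3*-37 - 38*-16)=719, (38*26 - 18*-37)=1654, (18*38 - -16*26)=1100, (-16*10 - -20*38)=600, (-20*2 - -20*10)=160; twice the area = |4559| = 4559; area = 4559/2; answer 4559/2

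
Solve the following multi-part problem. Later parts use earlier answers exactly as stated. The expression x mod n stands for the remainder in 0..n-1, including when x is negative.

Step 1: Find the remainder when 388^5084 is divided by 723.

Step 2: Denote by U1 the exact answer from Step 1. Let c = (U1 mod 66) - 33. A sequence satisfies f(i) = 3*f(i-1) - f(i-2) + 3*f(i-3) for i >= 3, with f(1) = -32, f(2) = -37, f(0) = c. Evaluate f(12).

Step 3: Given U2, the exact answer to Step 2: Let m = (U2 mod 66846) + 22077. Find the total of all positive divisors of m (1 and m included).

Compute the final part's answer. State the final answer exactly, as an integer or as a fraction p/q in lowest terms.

Step 1: squarings mod 723: 388^1=388, 388^2=160, 388^4=295, 388^8=265, 388^16=94, 388^32=160, 388^64=295, 388^128=265, 388^256=94, 388^512=160, 388^1024=295, 388^2048=265, 388^4096=94; 388^5084 = 388^4 * 388^8 * 388^16 * 388^64 * 388^128 * 388^256 * 388^512 * 388^4096 = 100 (mod 723); answer 100
Step 2: U1 = 100; c = 1; f(3) = 3*(-37) - 1*(-32) + 3*(1) = -76; iterating: f(3)=-76, f(4)=-287, f(5)=-896, f(6)=-2629, f(7)=-7852, f(8)=-23615, f(9)=-70880, f(10)=-212581, f(11)=-637708, f(12)=-1913183; answer -1913183
Step 3: U2 = -1913183; m = 47428; 47428 = 2^2 * 71 * 167; sigma = (1 + 2 + 4) * (1 + 71) * (1 + 167) = 7 * 72 * 168 = 84672; answer 84672

84672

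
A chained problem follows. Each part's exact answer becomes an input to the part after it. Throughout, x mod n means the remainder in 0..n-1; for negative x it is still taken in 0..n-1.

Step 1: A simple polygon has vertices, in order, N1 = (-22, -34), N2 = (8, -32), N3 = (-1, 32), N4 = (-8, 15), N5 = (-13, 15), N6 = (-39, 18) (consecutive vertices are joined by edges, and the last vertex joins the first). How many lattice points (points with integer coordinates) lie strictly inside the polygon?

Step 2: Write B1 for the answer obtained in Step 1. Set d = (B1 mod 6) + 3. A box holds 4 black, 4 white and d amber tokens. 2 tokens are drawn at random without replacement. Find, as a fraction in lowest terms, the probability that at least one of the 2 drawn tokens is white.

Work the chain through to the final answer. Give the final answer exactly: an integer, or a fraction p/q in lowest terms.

Step 1: cross terms: (-22*-32 - 8*-34)=976, (8*32 - -1*-32)=224, (-1*15 - -8*32)=241, (-8*15 - -13*15)=75, (-13*18 - -39*15)=351, (-39*-34 - -22*18)=1722; twice the area = |3589| = 3589; area = 3589/2; boundary points = 2 + 1 + 1 + 5 + 1 + 1 = 11; strictly interior points = area - boundary/2 + 1 = 1790; answer 1790
Step 2: B1 = 1790; d = 5; total draws C(13,2) = 78; complement C(9,2) = 36; favorable 78 - 36 = 42; P = 7/13; answer 7/13

7/13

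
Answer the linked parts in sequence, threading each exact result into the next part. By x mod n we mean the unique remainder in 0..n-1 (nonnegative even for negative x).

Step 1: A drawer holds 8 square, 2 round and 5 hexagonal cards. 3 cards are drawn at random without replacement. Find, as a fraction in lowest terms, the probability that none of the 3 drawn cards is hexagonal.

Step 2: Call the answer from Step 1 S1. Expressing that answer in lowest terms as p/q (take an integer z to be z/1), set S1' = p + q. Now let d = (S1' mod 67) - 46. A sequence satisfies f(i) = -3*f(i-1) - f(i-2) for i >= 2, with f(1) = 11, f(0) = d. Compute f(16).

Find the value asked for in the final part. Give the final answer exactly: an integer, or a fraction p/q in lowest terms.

Step 1: total draws C(15,3) = 455; favorable C(10,3) = 120; P = 24/91; answer 24/91
Step 2: S1 = 24/91; threaded value p + q = 115; d = 2; f(2) = -3*(11) - 1*(2) = -35; iterating: f(2)=-35, f(3)=94, f(4)=-247, f(5)=647, f(6)=-1694, f(7)=4435, f(8)=-11611, f(9)=30398, f(10)=-79583, f(11)=208351, f(12)=-545470, f(13)=1428059, f(14)=-3738707, f(15)=9788062, f(16)=-25625479; answer -25625479

-25625479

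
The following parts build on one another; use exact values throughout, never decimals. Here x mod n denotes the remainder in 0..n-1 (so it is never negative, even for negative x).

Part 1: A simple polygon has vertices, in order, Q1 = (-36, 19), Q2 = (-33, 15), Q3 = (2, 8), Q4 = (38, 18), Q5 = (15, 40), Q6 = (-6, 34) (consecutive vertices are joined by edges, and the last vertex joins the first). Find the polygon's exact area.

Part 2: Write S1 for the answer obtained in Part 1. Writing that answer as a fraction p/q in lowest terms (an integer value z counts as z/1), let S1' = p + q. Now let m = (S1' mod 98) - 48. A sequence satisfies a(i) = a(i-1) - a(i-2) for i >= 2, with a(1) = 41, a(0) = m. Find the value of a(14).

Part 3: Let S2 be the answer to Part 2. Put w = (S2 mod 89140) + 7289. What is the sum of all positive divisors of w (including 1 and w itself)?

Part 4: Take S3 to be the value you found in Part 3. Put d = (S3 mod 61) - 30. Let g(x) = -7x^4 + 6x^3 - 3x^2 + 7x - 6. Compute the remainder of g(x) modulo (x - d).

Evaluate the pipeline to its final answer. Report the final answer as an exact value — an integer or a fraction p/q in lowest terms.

-50613

Part 1: cross terms: (-36*15 - -33*19)=87, (-33*8 - 2*15)=-294, (2*18 - 38*8)=-268, (38*40 - 15*18)=1250, (15*34 - -6*40)=750, (-6*19 - -36*34)=1110; twice the area = |2635| = 2635; area = 2635/2; answer 2635/2
Part 2: S1 = 2635/2; threaded value p + q = 2637; m = 41; a(2) = 1*(41) - 1*(41) = 0; iterating: a(2)=0, a(3)=-41, a(4)=-41, a(5)=0, a(6)=41, a(7)=41, a(8)=0, a(9)=-41, a(10)=-41, a(11)=0, a(12)=41, a(13)=41, a(14)=0; answer 0
Part 3: S2 = 0; w = 7289; 7289 = 37 * 197; sigma = (1 + 37) * (1 + 197) = 38 * 198 = 7524; answer 7524
Part 4: S3 = 7524; d = -9; remainder = value at the root: -7*(-9)^4 + 6*(-9)^3 - 3*(-9)^2 + 7*(-9)^1 - 6 = (-45927) + (-4374) + (-243) + (-63) + (-6) = -50613; answer -50613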